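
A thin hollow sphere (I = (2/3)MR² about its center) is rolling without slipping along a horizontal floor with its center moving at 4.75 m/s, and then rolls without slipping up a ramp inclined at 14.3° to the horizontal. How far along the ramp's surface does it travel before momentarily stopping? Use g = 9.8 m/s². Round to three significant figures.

Here I = (2/3)MR², so the shape factor k = I/(MR²) = 2/3.
The rolling condition ω = v/R makes the rotational term ½I(v/R)² = ½kMv², so KE_total = ½(1+k)Mv² = (5/6)Mv².
Setting this equal to Mgh gives the vertical rise h = (1+k)v₀²/(2g) = 1.667×4.75²/(2×9.8) = 1.919 m.
Along the incline, d = h/sinθ = 1.919/sin14.3° ≈ 7.77 m.

d ≈ 7.77 m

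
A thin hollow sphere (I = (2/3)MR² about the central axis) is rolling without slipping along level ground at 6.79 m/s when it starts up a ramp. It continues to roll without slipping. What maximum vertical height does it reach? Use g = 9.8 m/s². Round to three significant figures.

h ≈ 3.92 m

With I = (2/3)MR², the ratio k = I/(MR²) is 2/3.
Rolling without slipping gives ω = v/R, so the total kinetic energy is ½Mv² + ½Iω² = ½(1+k)Mv² = (5/6)Mv².
All of this converts to potential energy at the highest point: (5/6)Mv₀² = Mgh.
Thus h = (1+k)v₀²/(2g) = 1.667 × 6.79² / (2 × 9.8) ≈ 3.92 m.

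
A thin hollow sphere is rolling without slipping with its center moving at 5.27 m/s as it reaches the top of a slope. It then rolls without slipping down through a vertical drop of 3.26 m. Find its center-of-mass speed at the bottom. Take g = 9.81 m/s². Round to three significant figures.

For this body I = (2/3)MR², i.e. k = I/(MR²) = 2/3.
Rolling without slipping gives ω = v/R, so the total kinetic energy is ½Mv² + ½Iω² = ½(1+k)Mv² = (5/6)Mv².
Energy conservation: (5/6)Mv₀² + Mgh = (5/6)Mv², so v² = v₀² + 2gh/(1+k).
v = √(5.27² + 2×9.81×3.26/1.667) = √66.15 ≈ 8.13 m/s.

v ≈ 8.13 m/s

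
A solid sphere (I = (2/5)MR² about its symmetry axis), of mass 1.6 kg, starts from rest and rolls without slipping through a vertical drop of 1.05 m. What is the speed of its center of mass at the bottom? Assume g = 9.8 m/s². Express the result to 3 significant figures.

v ≈ 3.83 m/s

With I = (2/5)MR², the ratio k = I/(MR²) is 0.4.
Pure rolling means v = ωR; then KE = ½Mv² + ½I(v/R)² = ½(1+k)Mv² = (7/10)Mv².
Energy conservation: Mgh = (7/10)Mv², so v = √(2gh/(1+k)) = √(2 × 9.8 × 1.05 / 1.4) ≈ 3.83 m/s.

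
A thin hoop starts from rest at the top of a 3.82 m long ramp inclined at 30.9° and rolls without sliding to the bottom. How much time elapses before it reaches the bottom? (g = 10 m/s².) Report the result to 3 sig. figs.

t ≈ 1.72 s

For this body I = MR², i.e. k = I/(MR²) = 1.
Translational: Mg sinθ − f = Ma. Rotational about the CM: fR = Iα = kMRa, so f = kMa.
Hence a = g sinθ/(1+k) = 10×sin30.9°/2 = 2.568 m/s².
Starting from rest, L = ½at², so t = √(2L/a) = √(2×3.82/2.568) ≈ 1.72 s.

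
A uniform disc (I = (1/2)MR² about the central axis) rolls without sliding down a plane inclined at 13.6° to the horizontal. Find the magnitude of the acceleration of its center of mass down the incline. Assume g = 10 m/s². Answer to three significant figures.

The moment of inertia is (1/2)MR², giving k ≡ I/(MR²) = 0.5.
Translational: Mg sinθ − f = Ma. Rotational about the CM: fR = Iα = kMRa, so f = kMa.
Eliminating f: Mg sinθ = (1+k)Ma, so a = g sinθ/(1+k) = 10 × sin13.6° / 1.5 ≈ 1.57 m/s².

a ≈ 1.57 m/s²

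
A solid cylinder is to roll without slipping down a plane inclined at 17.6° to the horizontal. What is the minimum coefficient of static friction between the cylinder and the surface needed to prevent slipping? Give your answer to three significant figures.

μ_min ≈ 0.106

The moment of inertia is (1/2)MR², giving k ≡ I/(MR²) = 0.5.
Newton's second law down the slope: Mg sinθ − f = Ma. The torque equation fR = Iα (with α = a/R) gives f = kMa.
These give a = g sinθ/(1+k) and the required friction f = kMg sinθ/(1+k).
The normal force is N = Mg cosθ, so μ_min = f/N = k tanθ/(1+k).
μ_min = 0.5 × tan17.6° / 1.5 ≈ 0.106.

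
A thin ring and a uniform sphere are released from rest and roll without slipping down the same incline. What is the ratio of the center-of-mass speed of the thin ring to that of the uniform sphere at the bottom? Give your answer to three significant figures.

Each satisfies Mgh = ½(1+k)Mv² with k = I/(MR²), so v ∝ 1/√(1+k).
For the thin ring k = 1; for the uniform sphere k = 0.4.
v₁/v₂ = √((1+k₂)/(1+k₁)) = √(1.4/2) ≈ 0.837.

v_ratio ≈ 0.837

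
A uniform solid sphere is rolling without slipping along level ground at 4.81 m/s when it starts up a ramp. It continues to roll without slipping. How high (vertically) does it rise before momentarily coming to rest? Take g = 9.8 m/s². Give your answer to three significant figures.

h ≈ 1.65 m

The moment of inertia is (2/5)MR², giving k ≡ I/(MR²) = 0.4.
Rolling without slipping gives ω = v/R, so the total kinetic energy is ½Mv² + ½Iω² = ½(1+k)Mv² = (7/10)Mv².
At the top the kinetic energy is zero, so (7/10)Mv₀² = Mgh.
Thus h = (1+k)v₀²/(2g) = 1.4 × 4.81² / (2 × 9.8) ≈ 1.65 m.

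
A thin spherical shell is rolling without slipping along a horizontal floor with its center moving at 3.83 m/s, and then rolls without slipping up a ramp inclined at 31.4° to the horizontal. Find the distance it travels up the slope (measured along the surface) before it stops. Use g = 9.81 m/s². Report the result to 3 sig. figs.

Here I = (2/3)MR², so the shape factor k = I/(MR²) = 2/3.
The rolling condition ω = v/R makes the rotational term ½I(v/R)² = ½kMv², so KE_total = ½(1+k)Mv² = (5/6)Mv².
Setting this equal to Mgh gives the vertical rise h = (1+k)v₀²/(2g) = 1.667×3.83²/(2×9.81) = 1.246 m.
Along the incline, d = h/sinθ = 1.246/sin31.4° ≈ 2.39 m.

d ≈ 2.39 m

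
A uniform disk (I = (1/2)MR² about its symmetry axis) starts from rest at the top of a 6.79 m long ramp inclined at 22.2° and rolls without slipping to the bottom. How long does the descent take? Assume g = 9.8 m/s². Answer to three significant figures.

The moment of inertia is (1/2)MR², giving k ≡ I/(MR²) = 0.5.
Along the incline Mg sinθ − f = Ma, and torque about the center fR = Iα = kMR²(a/R) gives f = kMa.
Hence a = g sinθ/(1+k) = 9.8×sin22.2°/1.5 = 2.469 m/s².
With constant a from rest, t = √(2L/a) = √(2·6.79/2.469) ≈ 2.35 s.

t ≈ 2.35 s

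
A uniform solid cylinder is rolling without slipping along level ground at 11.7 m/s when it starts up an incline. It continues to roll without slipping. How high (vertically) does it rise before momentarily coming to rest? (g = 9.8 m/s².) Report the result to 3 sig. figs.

h ≈ 10.5 m

Here I = (1/2)MR², so the shape factor k = I/(MR²) = 0.5.
Since it rolls without slipping, ω = v/R and KE = ½Mv² + ½Iω² = ½(1+k)Mv² = (3/4)Mv².
All of this converts to potential energy at the highest point: (3/4)Mv₀² = Mgh.
Thus h = (1+k)v₀²/(2g) = 1.5 × 11.7² / (2 × 9.8) ≈ 10.5 m.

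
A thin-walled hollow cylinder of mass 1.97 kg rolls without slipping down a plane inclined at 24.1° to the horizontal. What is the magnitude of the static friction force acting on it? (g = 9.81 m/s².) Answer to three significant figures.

f ≈ 3.95 N

The moment of inertia is MR², giving k ≡ I/(MR²) = 1.
Along the incline Mg sinθ − f = Ma, and torque about the center fR = Iα = kMR²(a/R) gives f = kMa.
Combining, a = g sinθ/(1+k) and f = kMa = kMg sinθ/(1+k).
f = 1 × 1.97 × 9.81 × sin24.1° / 2 ≈ 3.95 N.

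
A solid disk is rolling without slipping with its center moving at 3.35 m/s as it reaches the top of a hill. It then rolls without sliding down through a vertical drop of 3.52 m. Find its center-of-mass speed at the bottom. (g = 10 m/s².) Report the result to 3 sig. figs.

Here I = (1/2)MR², so the shape factor k = I/(MR²) = 0.5.
Rolling without slipping gives ω = v/R, so the total kinetic energy is ½Mv² + ½Iω² = ½(1+k)Mv² = (3/4)Mv².
Conserving energy between top and bottom: (3/4)Mv² = (3/4)Mv₀² + Mgh, hence v² = v₀² + 2gh/(1+k).
v = √(3.35² + 2×10×3.52/1.5) = √58.16 ≈ 7.63 m/s.

v ≈ 7.63 m/s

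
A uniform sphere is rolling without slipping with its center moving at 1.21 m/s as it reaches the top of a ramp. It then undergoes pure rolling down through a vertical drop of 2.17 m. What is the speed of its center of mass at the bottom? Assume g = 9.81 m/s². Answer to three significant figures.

With I = (2/5)MR², the ratio k = I/(MR²) is 0.4.
Pure rolling means v = ωR; then KE = ½Mv² + ½I(v/R)² = ½(1+k)Mv² = (7/10)Mv².
Conserving energy between top and bottom: (7/10)Mv² = (7/10)Mv₀² + Mgh, hence v² = v₀² + 2gh/(1+k).
v = √(1.21² + 2×9.81×2.17/1.4) = √31.88 ≈ 5.65 m/s.

v ≈ 5.65 m/s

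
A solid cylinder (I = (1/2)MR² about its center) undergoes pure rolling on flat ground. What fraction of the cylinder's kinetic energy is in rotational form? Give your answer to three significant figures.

fraction ≈ 0.333

For this body I = (1/2)MR², i.e. k = I/(MR²) = 0.5.
Since ω = v/R, the translational part is ½Mv² and the rotational part is ½I(v/R)² = ½kMv²; the total is ½(1+k)Mv².
The rotational fraction is therefore k/(1+k) = 0.5/1.5 ≈ 0.333.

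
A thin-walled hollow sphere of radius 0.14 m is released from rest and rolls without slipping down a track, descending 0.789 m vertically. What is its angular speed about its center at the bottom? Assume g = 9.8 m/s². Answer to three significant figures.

ω ≈ 21.8 rad/s

The moment of inertia is (2/3)MR², giving k ≡ I/(MR²) = 2/3.
Since it rolls without slipping, ω = v/R and KE = ½Mv² + ½Iω² = ½(1+k)Mv² = (5/6)Mv².
Energy conservation Mgh = ½(1+k)Mv² gives v = √(2gh/(1+k)) = √(2 × 9.8 × 0.789 / 1.667) = 3.046 m/s.
The angular speed follows from ω = v/R = 3.046/0.14 ≈ 21.8 rad/s.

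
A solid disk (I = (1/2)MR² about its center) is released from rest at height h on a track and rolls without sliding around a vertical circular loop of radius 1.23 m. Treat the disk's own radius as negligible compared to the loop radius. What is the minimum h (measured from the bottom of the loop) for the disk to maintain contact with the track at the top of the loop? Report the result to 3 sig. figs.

The moment of inertia is (1/2)MR², giving k ≡ I/(MR²) = 0.5.
At the top, contact is just lost when gravity alone supplies the centripetal force: Mg = Mv_top²/r, i.e. v_top² = gr.
With ω = v/R, the kinetic energy at speed v is ½(1+k)Mv² = (3/4)Mv².
Energy conservation from release (height h) to the top (height 2r): Mgh = Mg(2r) + (3/4)M·gr.
Thus h_min = 2r + (1+k)r/2 = r(2 + 1.5/2) = 1.23 × 2.75 ≈ 3.38 m.

h_min ≈ 3.38 m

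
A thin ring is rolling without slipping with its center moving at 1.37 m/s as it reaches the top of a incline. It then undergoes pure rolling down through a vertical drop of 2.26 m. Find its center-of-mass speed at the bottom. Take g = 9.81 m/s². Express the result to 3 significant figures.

v ≈ 4.90 m/s

For this body I = MR², i.e. k = I/(MR²) = 1.
Since it rolls without slipping, ω = v/R and KE = ½Mv² + ½Iω² = ½(1+k)Mv² = Mv².
Energy conservation: Mv₀² + Mgh = Mv², so v² = v₀² + 2gh/(1+k).
v = √(1.37² + 2×9.81×2.26/2) = √24.05 ≈ 4.90 m/s.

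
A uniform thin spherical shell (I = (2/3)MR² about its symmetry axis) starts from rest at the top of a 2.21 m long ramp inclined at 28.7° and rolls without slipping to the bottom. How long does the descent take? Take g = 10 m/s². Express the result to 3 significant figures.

t ≈ 1.24 s

For this body I = (2/3)MR², i.e. k = I/(MR²) = 2/3.
Translational: Mg sinθ − f = Ma. Rotational about the CM: fR = Iα = kMRa, so f = kMa.
Hence a = g sinθ/(1+k) = 10×sin28.7°/1.667 = 2.881 m/s².
Starting from rest, L = ½at², so t = √(2L/a) = √(2×2.21/2.881) ≈ 1.24 s.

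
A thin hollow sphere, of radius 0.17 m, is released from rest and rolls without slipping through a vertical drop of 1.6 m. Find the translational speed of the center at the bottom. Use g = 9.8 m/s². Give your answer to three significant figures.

The moment of inertia is (2/3)MR², giving k ≡ I/(MR²) = 2/3.
The rolling condition ω = v/R makes the rotational term ½I(v/R)² = ½kMv², so KE_total = ½(1+k)Mv² = (5/6)Mv².
Energy conservation: Mgh = (5/6)Mv², so v = √(2gh/(1+k)) = √(2 × 9.8 × 1.6 / 1.667) ≈ 4.34 m/s.

v ≈ 4.34 m/s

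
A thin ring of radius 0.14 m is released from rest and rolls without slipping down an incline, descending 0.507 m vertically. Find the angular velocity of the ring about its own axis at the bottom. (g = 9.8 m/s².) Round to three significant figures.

Here I = MR², so the shape factor k = I/(MR²) = 1.
Pure rolling means v = ωR; then KE = ½Mv² + ½I(v/R)² = ½(1+k)Mv² = Mv².
Energy conservation Mgh = ½(1+k)Mv² gives v = √(2gh/(1+k)) = √(2 × 9.8 × 0.507 / 2) = 2.229 m/s.
Then ω = v/R = 2.229 / 0.14 ≈ 15.9 rad/s.

ω ≈ 15.9 rad/s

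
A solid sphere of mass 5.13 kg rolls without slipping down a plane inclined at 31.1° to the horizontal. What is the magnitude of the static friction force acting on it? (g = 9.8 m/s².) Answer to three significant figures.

f ≈ 7.42 N

The moment of inertia is (2/5)MR², giving k ≡ I/(MR²) = 0.4.
Along the incline Mg sinθ − f = Ma, and torque about the center fR = Iα = kMR²(a/R) gives f = kMa.
Combining, a = g sinθ/(1+k) and f = kMa = kMg sinθ/(1+k).
f = 0.4 × 5.13 × 9.8 × sin31.1° / 1.4 ≈ 7.42 N.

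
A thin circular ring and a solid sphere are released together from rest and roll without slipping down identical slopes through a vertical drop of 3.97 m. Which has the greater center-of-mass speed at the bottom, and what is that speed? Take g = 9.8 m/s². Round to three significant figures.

the solid sphere, at v ≈ 7.46 m/s

For rolling without slipping, Mgh = ½(1+k)Mv² where k = I/(MR²), so v = √(2gh/(1+k)).
Thin circular ring: k = 1, giving v = √(2×9.8×3.97/2) = 6.237 m/s.
Solid sphere: k = 0.4, giving v = √(2×9.8×3.97/1.4) = 7.455 m/s.
The smaller k wins: the solid sphere, at ≈ 7.46 m/s.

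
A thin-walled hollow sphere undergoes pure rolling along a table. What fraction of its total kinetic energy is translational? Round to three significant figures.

fraction ≈ 0.600

For this body I = (2/3)MR², i.e. k = I/(MR²) = 2/3.
With ω = v/R, KE_trans = ½Mv² and KE_rot = ½Iω² = ½kMv², so KE_total = ½(1+k)Mv².
The translational fraction is therefore 1/(1+k) = 1/1.667 ≈ 0.600.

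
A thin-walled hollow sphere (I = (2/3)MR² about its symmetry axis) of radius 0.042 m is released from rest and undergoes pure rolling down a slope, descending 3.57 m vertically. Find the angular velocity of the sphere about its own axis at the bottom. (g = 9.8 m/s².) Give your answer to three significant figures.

The moment of inertia is (2/3)MR², giving k ≡ I/(MR²) = 2/3.
Pure rolling means v = ωR; then KE = ½Mv² + ½I(v/R)² = ½(1+k)Mv² = (5/6)Mv².
Energy conservation Mgh = ½(1+k)Mv² gives v = √(2gh/(1+k)) = √(2 × 9.8 × 3.57 / 1.667) = 6.479 m/s.
The angular speed follows from ω = v/R = 6.479/0.042 ≈ 154 rad/s.

ω ≈ 154 rad/s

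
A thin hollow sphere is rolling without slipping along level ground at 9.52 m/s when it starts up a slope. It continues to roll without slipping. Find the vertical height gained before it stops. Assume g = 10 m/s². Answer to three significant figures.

h ≈ 7.55 m

The moment of inertia is (2/3)MR², giving k ≡ I/(MR²) = 2/3.
The rolling condition ω = v/R makes the rotational term ½I(v/R)² = ½kMv², so KE_total = ½(1+k)Mv² = (5/6)Mv².
At the top the kinetic energy is zero, so (5/6)Mv₀² = Mgh.
Thus h = (1+k)v₀²/(2g) = 1.667 × 9.52² / (2 × 10) ≈ 7.55 m.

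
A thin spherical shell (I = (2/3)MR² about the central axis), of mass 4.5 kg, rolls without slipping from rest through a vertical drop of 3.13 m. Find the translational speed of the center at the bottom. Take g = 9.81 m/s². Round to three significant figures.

Here I = (2/3)MR², so the shape factor k = I/(MR²) = 2/3.
Since it rolls without slipping, ω = v/R and KE = ½Mv² + ½Iω² = ½(1+k)Mv² = (5/6)Mv².
Energy conservation: Mgh = (5/6)Mv², so v = √(2gh/(1+k)) = √(2 × 9.81 × 3.13 / 1.667) ≈ 6.07 m/s.

v ≈ 6.07 m/s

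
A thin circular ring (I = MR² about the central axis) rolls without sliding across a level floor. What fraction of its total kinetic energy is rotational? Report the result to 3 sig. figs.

Here I = MR², so the shape factor k = I/(MR²) = 1.
Since ω = v/R, the translational part is ½Mv² and the rotational part is ½I(v/R)² = ½kMv²; the total is ½(1+k)Mv².
The rotational fraction is therefore k/(1+k) = 1/2 ≈ 0.500.

fraction ≈ 0.500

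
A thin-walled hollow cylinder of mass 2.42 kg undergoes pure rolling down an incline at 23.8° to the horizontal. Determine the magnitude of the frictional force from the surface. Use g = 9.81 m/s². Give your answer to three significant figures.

With I = MR², the ratio k = I/(MR²) is 1.
Newton's second law down the slope: Mg sinθ − f = Ma. The torque equation fR = Iα (with α = a/R) gives f = kMa.
Combining, a = g sinθ/(1+k) and f = kMa = kMg sinθ/(1+k).
f = 1 × 2.42 × 9.81 × sin23.8° / 2 ≈ 4.79 N.

f ≈ 4.79 N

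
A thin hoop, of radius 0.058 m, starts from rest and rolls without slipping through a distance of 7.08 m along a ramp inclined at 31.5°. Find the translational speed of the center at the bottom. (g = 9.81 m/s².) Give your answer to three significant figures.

For this body I = MR², i.e. k = I/(MR²) = 1.
Pure rolling means v = ωR; then KE = ½Mv² + ½I(v/R)² = ½(1+k)Mv² = Mv².
The vertical drop is h = L sinθ = 7.08 × sin31.5° = 3.699 m.
Setting Mgh = Mv² gives v = √(2gh/(1+k)) = √(2·9.81·3.699/2) ≈ 6.02 m/s.

v ≈ 6.02 m/s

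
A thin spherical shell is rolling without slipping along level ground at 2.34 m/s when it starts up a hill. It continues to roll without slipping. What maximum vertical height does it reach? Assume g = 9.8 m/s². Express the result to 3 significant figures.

The moment of inertia is (2/3)MR², giving k ≡ I/(MR²) = 2/3.
Rolling without slipping gives ω = v/R, so the total kinetic energy is ½Mv² + ½Iω² = ½(1+k)Mv² = (5/6)Mv².
At the top the kinetic energy is zero, so (5/6)Mv₀² = Mgh.
Thus h = (1+k)v₀²/(2g) = 1.667 × 2.34² / (2 × 9.8) ≈ 0.466 m.

h ≈ 0.466 m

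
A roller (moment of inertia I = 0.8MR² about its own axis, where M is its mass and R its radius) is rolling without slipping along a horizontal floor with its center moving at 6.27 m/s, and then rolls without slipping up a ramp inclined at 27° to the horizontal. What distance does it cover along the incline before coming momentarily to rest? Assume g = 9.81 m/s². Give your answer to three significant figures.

For this body I = 0.8MR², i.e. k = I/(MR²) = 0.8.
Pure rolling means v = ωR; then KE = ½Mv² + ½I(v/R)² = ½(1+k)Mv² = (9/10)Mv².
Setting this equal to Mgh gives the vertical rise h = (1+k)v₀²/(2g) = 1.8×6.27²/(2×9.81) = 3.607 m.
Along the incline, d = h/sinθ = 3.607/sin27° ≈ 7.94 m.

d ≈ 7.94 m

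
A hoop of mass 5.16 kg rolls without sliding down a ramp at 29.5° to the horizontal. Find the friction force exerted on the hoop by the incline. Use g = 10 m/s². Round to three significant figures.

The moment of inertia is MR², giving k ≡ I/(MR²) = 1.
Translational: Mg sinθ − f = Ma. Rotational about the CM: fR = Iα = kMRa, so f = kMa.
Combining, a = g sinθ/(1+k) and f = kMa = kMg sinθ/(1+k).
f = 1 × 5.16 × 10 × sin29.5° / 2 ≈ 12.7 N.

f ≈ 12.7 N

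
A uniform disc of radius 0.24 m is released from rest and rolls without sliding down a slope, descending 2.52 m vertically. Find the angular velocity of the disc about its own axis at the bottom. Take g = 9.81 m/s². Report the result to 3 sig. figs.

With I = (1/2)MR², the ratio k = I/(MR²) is 0.5.
Pure rolling means v = ωR; then KE = ½Mv² + ½I(v/R)² = ½(1+k)Mv² = (3/4)Mv².
Energy conservation Mgh = ½(1+k)Mv² gives v = √(2gh/(1+k)) = √(2 × 9.81 × 2.52 / 1.5) = 5.741 m/s.
The angular speed follows from ω = v/R = 5.741/0.24 ≈ 23.9 rad/s.

ω ≈ 23.9 rad/s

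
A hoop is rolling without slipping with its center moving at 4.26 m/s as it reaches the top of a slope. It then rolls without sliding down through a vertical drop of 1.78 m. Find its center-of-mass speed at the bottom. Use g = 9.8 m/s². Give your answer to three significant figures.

With I = MR², the ratio k = I/(MR²) is 1.
The rolling condition ω = v/R makes the rotational term ½I(v/R)² = ½kMv², so KE_total = ½(1+k)Mv² = Mv².
Energy conservation: Mv₀² + Mgh = Mv², so v² = v₀² + 2gh/(1+k).
v = √(4.26² + 2×9.8×1.78/2) = √35.59 ≈ 5.97 m/s.

v ≈ 5.97 m/s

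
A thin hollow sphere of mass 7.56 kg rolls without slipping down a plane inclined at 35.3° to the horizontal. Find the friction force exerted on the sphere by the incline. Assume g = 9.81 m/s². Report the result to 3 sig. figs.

With I = (2/3)MR², the ratio k = I/(MR²) is 2/3.
Along the incline Mg sinθ − f = Ma, and torque about the center fR = Iα = kMR²(a/R) gives f = kMa.
Combining, a = g sinθ/(1+k) and f = kMa = kMg sinθ/(1+k).
f = (2/3) × 7.56 × 9.81 × sin35.3° / 1.667 ≈ 17.1 N.

f ≈ 17.1 N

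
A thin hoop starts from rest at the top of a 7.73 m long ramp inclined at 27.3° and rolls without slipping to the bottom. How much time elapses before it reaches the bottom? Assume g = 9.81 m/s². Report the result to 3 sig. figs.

t ≈ 2.62 s

For this body I = MR², i.e. k = I/(MR²) = 1.
Newton's second law down the slope: Mg sinθ − f = Ma. The torque equation fR = Iα (with α = a/R) gives f = kMa.
Hence a = g sinθ/(1+k) = 9.81×sin27.3°/2 = 2.25 m/s².
Starting from rest, L = ½at², so t = √(2L/a) = √(2×7.73/2.25) ≈ 2.62 s.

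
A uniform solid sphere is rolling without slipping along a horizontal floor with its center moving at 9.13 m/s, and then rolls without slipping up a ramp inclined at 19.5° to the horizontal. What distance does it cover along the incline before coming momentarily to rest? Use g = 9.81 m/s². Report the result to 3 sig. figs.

Here I = (2/5)MR², so the shape factor k = I/(MR²) = 0.4.
Since it rolls without slipping, ω = v/R and KE = ½Mv² + ½Iω² = ½(1+k)Mv² = (7/10)Mv².
Setting this equal to Mgh gives the vertical rise h = (1+k)v₀²/(2g) = 1.4×9.13²/(2×9.81) = 5.948 m.
Along the incline, d = h/sinθ = 5.948/sin19.5° ≈ 17.8 m.

d ≈ 17.8 m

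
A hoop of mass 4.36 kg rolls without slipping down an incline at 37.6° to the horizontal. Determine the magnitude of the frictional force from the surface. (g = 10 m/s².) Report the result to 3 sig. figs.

Here I = MR², so the shape factor k = I/(MR²) = 1.
Translational: Mg sinθ − f = Ma. Rotational about the CM: fR = Iα = kMRa, so f = kMa.
Combining, a = g sinθ/(1+k) and f = kMa = kMg sinθ/(1+k).
f = 1 × 4.36 × 10 × sin37.6° / 2 ≈ 13.3 N.

f ≈ 13.3 N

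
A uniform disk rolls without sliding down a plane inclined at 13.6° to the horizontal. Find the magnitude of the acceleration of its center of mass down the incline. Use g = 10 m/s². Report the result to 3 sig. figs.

a ≈ 1.57 m/s²

Here I = (1/2)MR², so the shape factor k = I/(MR²) = 0.5.
Translational: Mg sinθ − f = Ma. Rotational about the CM: fR = Iα = kMRa, so f = kMa.
Eliminating f: Mg sinθ = (1+k)Ma, so a = g sinθ/(1+k) = 10 × sin13.6° / 1.5 ≈ 1.57 m/s².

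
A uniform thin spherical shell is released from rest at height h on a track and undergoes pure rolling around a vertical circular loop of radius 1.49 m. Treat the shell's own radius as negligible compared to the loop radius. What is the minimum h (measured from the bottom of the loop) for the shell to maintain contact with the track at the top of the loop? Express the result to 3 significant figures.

h_min ≈ 4.22 m

For this body I = (2/3)MR², i.e. k = I/(MR²) = 2/3.
At the top of the loop, the minimum-contact condition is Mg = Mv_top²/r, so v_top² = gr.
With ω = v/R, the kinetic energy at speed v is ½(1+k)Mv² = (5/6)Mv².
Energy conservation from release (height h) to the top (height 2r): Mgh = Mg(2r) + (5/6)M·gr.
Thus h_min = 2r + (1+k)r/2 = r(2 + 1.667/2) = 1.49 × 2.833 ≈ 4.22 m.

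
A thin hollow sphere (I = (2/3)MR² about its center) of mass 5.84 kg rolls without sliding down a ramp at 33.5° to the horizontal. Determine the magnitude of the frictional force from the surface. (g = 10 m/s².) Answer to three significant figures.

Here I = (2/3)MR², so the shape factor k = I/(MR²) = 2/3.
Newton's second law down the slope: Mg sinθ − f = Ma. The torque equation fR = Iα (with α = a/R) gives f = kMa.
Combining, a = g sinθ/(1+k) and f = kMa = kMg sinθ/(1+k).
f = (2/3) × 5.84 × 10 × sin33.5° / 1.667 ≈ 12.9 N.

f ≈ 12.9 N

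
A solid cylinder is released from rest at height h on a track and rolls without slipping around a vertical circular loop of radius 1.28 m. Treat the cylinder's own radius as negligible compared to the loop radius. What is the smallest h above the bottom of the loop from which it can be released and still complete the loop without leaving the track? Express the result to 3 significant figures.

h_min ≈ 3.52 m

For this body I = (1/2)MR², i.e. k = I/(MR²) = 0.5.
At the top, contact is just lost when gravity alone supplies the centripetal force: Mg = Mv_top²/r, i.e. v_top² = gr.
With ω = v/R, the kinetic energy at speed v is ½(1+k)Mv² = (3/4)Mv².
Energy conservation from release (height h) to the top (height 2r): Mgh = Mg(2r) + (3/4)M·gr.
Thus h_min = 2r + (1+k)r/2 = r(2 + 1.5/2) = 1.28 × 2.75 ≈ 3.52 m.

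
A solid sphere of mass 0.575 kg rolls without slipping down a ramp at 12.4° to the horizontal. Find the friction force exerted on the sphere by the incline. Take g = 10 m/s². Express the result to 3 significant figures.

The moment of inertia is (2/5)MR², giving k ≡ I/(MR²) = 0.4.
Translational: Mg sinθ − f = Ma. Rotational about the CM: fR = Iα = kMRa, so f = kMa.
Combining, a = g sinθ/(1+k) and f = kMa = kMg sinθ/(1+k).
f = 0.4 × 0.575 × 10 × sin12.4° / 1.4 ≈ 0.353 N.

f ≈ 0.353 N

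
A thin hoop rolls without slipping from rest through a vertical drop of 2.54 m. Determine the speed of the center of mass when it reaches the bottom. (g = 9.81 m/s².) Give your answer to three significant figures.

With I = MR², the ratio k = I/(MR²) is 1.
Rolling without slipping gives ω = v/R, so the total kinetic energy is ½Mv² + ½Iω² = ½(1+k)Mv² = Mv².
Setting Mgh = Mv² gives v = √(2gh/(1+k)) = √(2·9.81·2.54/2) ≈ 4.99 m/s.

v ≈ 4.99 m/s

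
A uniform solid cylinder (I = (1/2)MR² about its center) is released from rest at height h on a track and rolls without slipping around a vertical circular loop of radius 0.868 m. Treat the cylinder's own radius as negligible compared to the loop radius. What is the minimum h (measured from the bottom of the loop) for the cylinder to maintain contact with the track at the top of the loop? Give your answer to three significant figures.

h_min ≈ 2.39 m

Here I = (1/2)MR², so the shape factor k = I/(MR²) = 0.5.
At the top, contact is just lost when gravity alone supplies the centripetal force: Mg = Mv_top²/r, i.e. v_top² = gr.
With ω = v/R, the kinetic energy at speed v is ½(1+k)Mv² = (3/4)Mv².
Energy conservation from release (height h) to the top (height 2r): Mgh = Mg(2r) + (3/4)M·gr.
Thus h_min = 2r + (1+k)r/2 = r(2 + 1.5/2) = 0.868 × 2.75 ≈ 2.39 m.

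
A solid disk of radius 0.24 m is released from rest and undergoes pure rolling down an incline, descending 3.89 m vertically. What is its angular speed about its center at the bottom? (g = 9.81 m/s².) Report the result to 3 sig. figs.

The moment of inertia is (1/2)MR², giving k ≡ I/(MR²) = 0.5.
Since it rolls without slipping, ω = v/R and KE = ½Mv² + ½Iω² = ½(1+k)Mv² = (3/4)Mv².
Energy conservation Mgh = ½(1+k)Mv² gives v = √(2gh/(1+k)) = √(2 × 9.81 × 3.89 / 1.5) = 7.133 m/s.
Then ω = v/R = 7.133 / 0.24 ≈ 29.7 rad/s.

ω ≈ 29.7 rad/s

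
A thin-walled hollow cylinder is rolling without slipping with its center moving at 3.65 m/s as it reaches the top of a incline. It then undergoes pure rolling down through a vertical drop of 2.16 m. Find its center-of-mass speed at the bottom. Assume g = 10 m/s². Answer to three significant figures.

v ≈ 5.91 m/s

The moment of inertia is MR², giving k ≡ I/(MR²) = 1.
Pure rolling means v = ωR; then KE = ½Mv² + ½I(v/R)² = ½(1+k)Mv² = Mv².
Conserving energy between top and bottom: Mv² = Mv₀² + Mgh, hence v² = v₀² + 2gh/(1+k).
v = √(3.65² + 2×10×2.16/2) = √34.92 ≈ 5.91 m/s.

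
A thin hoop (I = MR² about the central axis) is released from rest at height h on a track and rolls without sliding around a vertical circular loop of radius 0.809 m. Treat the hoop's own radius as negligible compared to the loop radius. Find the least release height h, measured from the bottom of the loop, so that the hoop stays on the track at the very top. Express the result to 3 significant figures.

The moment of inertia is MR², giving k ≡ I/(MR²) = 1.
At the top, contact is just lost when gravity alone supplies the centripetal force: Mg = Mv_top²/r, i.e. v_top² = gr.
With ω = v/R, the kinetic energy at speed v is ½(1+k)Mv² = Mv².
Energy conservation from release (height h) to the top (height 2r): Mgh = Mg(2r) + M·gr.
Thus h_min = 2r + (1+k)r/2 = r(2 + 2/2) = 0.809 × 3 ≈ 2.43 m.

h_min ≈ 2.43 m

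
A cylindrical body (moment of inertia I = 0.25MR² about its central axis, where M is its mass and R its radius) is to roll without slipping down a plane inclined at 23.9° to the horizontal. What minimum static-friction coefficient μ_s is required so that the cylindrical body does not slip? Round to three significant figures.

μ_min ≈ 0.0886

Here I = 0.25MR², so the shape factor k = I/(MR²) = 0.25.
Along the incline Mg sinθ − f = Ma, and torque about the center fR = Iα = kMR²(a/R) gives f = kMa.
These give a = g sinθ/(1+k) and the required friction f = kMg sinθ/(1+k).
With N = Mg cosθ, the no-slip condition f ≤ μN gives μ_min = f/N = k tanθ/(1+k).
μ_min = 0.25 × tan23.9° / 1.25 ≈ 0.0886.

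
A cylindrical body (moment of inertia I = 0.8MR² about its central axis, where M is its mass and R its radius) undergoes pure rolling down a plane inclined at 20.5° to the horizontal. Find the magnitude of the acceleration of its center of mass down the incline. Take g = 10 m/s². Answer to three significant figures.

a ≈ 1.95 m/s²

For this body I = 0.8MR², i.e. k = I/(MR²) = 0.8.
Newton's second law down the slope: Mg sinθ − f = Ma. The torque equation fR = Iα (with α = a/R) gives f = kMa.
Eliminating f: Mg sinθ = (1+k)Ma, so a = g sinθ/(1+k) = 10 × sin20.5° / 1.8 ≈ 1.95 m/s².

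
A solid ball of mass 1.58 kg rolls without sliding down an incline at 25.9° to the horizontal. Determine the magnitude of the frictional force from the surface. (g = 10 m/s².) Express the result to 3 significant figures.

f ≈ 1.97 N

With I = (2/5)MR², the ratio k = I/(MR²) is 0.4.
Translational: Mg sinθ − f = Ma. Rotational about the CM: fR = Iα = kMRa, so f = kMa.
Combining, a = g sinθ/(1+k) and f = kMa = kMg sinθ/(1+k).
f = 0.4 × 1.58 × 10 × sin25.9° / 1.4 ≈ 1.97 N.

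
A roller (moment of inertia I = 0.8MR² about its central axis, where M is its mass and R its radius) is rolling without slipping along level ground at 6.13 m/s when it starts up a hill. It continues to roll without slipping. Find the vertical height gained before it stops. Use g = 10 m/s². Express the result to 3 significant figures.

The moment of inertia is 0.8MR², giving k ≡ I/(MR²) = 0.8.
Pure rolling means v = ωR; then KE = ½Mv² + ½I(v/R)² = ½(1+k)Mv² = (9/10)Mv².
At the top the kinetic energy is zero, so (9/10)Mv₀² = Mgh.
Thus h = (1+k)v₀²/(2g) = 1.8 × 6.13² / (2 × 10) ≈ 3.38 m.

h ≈ 3.38 m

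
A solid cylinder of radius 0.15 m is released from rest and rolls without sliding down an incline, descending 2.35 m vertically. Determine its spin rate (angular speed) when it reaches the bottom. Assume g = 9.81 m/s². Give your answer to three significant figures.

ω ≈ 37.0 rad/s

The moment of inertia is (1/2)MR², giving k ≡ I/(MR²) = 0.5.
Since it rolls without slipping, ω = v/R and KE = ½Mv² + ½Iω² = ½(1+k)Mv² = (3/4)Mv².
Energy conservation Mgh = ½(1+k)Mv² gives v = √(2gh/(1+k)) = √(2 × 9.81 × 2.35 / 1.5) = 5.544 m/s.
Then ω = v/R = 5.544 / 0.15 ≈ 37.0 rad/s.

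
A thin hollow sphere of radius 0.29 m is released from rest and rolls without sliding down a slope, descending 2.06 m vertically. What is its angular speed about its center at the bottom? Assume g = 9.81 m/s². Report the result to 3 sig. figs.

With I = (2/3)MR², the ratio k = I/(MR²) is 2/3.
Pure rolling means v = ωR; then KE = ½Mv² + ½I(v/R)² = ½(1+k)Mv² = (5/6)Mv².
Energy conservation Mgh = ½(1+k)Mv² gives v = √(2gh/(1+k)) = √(2 × 9.81 × 2.06 / 1.667) = 4.924 m/s.
Then ω = v/R = 4.924 / 0.29 ≈ 17.0 rad/s.

ω ≈ 17.0 rad/s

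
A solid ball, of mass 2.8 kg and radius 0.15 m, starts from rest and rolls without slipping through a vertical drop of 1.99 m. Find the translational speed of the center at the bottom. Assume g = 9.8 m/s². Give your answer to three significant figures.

The moment of inertia is (2/5)MR², giving k ≡ I/(MR²) = 0.4.
Pure rolling means v = ωR; then KE = ½Mv² + ½I(v/R)² = ½(1+k)Mv² = (7/10)Mv².
Setting Mgh = (7/10)Mv² gives v = √(2gh/(1+k)) = √(2·9.8·1.99/1.4) ≈ 5.28 m/s.

v ≈ 5.28 m/s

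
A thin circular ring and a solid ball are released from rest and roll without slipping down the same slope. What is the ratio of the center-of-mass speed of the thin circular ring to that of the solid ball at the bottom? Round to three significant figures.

v_ratio ≈ 0.837

Each satisfies Mgh = ½(1+k)Mv² with k = I/(MR²), so v ∝ 1/√(1+k).
For the thin circular ring k = 1; for the solid ball k = 0.4.
v₁/v₂ = √((1+k₂)/(1+k₁)) = √(1.4/2) ≈ 0.837.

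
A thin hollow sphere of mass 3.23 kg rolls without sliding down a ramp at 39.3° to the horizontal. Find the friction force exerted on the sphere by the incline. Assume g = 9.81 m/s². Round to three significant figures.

With I = (2/3)MR², the ratio k = I/(MR²) is 2/3.
Translational: Mg sinθ − f = Ma. Rotational about the CM: fR = Iα = kMRa, so f = kMa.
Combining, a = g sinθ/(1+k) and f = kMa = kMg sinθ/(1+k).
f = (2/3) × 3.23 × 9.81 × sin39.3° / 1.667 ≈ 8.03 N.

f ≈ 8.03 N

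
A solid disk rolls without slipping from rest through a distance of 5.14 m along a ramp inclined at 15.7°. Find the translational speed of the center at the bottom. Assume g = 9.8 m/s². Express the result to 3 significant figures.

With I = (1/2)MR², the ratio k = I/(MR²) is 0.5.
The rolling condition ω = v/R makes the rotational term ½I(v/R)² = ½kMv², so KE_total = ½(1+k)Mv² = (3/4)Mv².
The vertical drop is h = L sinθ = 5.14 × sin15.7° = 1.391 m.
Setting Mgh = (3/4)Mv² gives v = √(2gh/(1+k)) = √(2·9.8·1.391/1.5) ≈ 4.26 m/s.

v ≈ 4.26 m/s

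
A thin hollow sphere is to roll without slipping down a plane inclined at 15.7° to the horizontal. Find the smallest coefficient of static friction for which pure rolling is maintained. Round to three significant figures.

μ_min ≈ 0.112

With I = (2/3)MR², the ratio k = I/(MR²) is 2/3.
Translational: Mg sinθ − f = Ma. Rotational about the CM: fR = Iα = kMRa, so f = kMa.
These give a = g sinθ/(1+k) and the required friction f = kMg sinθ/(1+k).
With N = Mg cosθ, the no-slip condition f ≤ μN gives μ_min = f/N = k tanθ/(1+k).
μ_min = (2/3) × tan15.7° / 1.667 ≈ 0.112.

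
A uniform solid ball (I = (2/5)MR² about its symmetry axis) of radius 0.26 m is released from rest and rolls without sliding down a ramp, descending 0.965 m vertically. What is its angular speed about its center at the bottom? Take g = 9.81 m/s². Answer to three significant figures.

ω ≈ 14.1 rad/s

Here I = (2/5)MR², so the shape factor k = I/(MR²) = 0.4.
Rolling without slipping gives ω = v/R, so the total kinetic energy is ½Mv² + ½Iω² = ½(1+k)Mv² = (7/10)Mv².
Energy conservation Mgh = ½(1+k)Mv² gives v = √(2gh/(1+k)) = √(2 × 9.81 × 0.965 / 1.4) = 3.677 m/s.
The angular speed follows from ω = v/R = 3.677/0.26 ≈ 14.1 rad/s.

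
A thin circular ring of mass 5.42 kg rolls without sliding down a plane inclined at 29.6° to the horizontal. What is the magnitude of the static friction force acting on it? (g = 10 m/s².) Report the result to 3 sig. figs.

f ≈ 13.4 N

With I = MR², the ratio k = I/(MR²) is 1.
Translational: Mg sinθ − f = Ma. Rotational about the CM: fR = Iα = kMRa, so f = kMa.
Combining, a = g sinθ/(1+k) and f = kMa = kMg sinθ/(1+k).
f = 1 × 5.42 × 10 × sin29.6° / 2 ≈ 13.4 N.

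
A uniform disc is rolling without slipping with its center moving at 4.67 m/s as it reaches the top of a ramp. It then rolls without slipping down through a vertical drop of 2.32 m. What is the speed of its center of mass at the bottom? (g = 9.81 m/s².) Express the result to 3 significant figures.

With I = (1/2)MR², the ratio k = I/(MR²) is 0.5.
Since it rolls without slipping, ω = v/R and KE = ½Mv² + ½Iω² = ½(1+k)Mv² = (3/4)Mv².
Energy conservation: (3/4)Mv₀² + Mgh = (3/4)Mv², so v² = v₀² + 2gh/(1+k).
v = √(4.67² + 2×9.81×2.32/1.5) = √52.15 ≈ 7.22 m/s.

v ≈ 7.22 m/s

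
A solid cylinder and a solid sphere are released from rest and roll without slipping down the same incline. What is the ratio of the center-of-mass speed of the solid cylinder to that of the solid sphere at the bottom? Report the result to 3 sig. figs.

Each satisfies Mgh = ½(1+k)Mv² with k = I/(MR²), so v ∝ 1/√(1+k).
For the solid cylinder k = 0.5; for the solid sphere k = 0.4.
v₁/v₂ = √((1+k₂)/(1+k₁)) = √(1.4/1.5) ≈ 0.966.

v_ratio ≈ 0.966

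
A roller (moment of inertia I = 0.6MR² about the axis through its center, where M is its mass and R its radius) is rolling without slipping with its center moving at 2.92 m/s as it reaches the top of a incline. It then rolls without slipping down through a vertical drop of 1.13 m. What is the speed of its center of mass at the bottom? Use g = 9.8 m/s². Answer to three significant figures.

Here I = 0.6MR², so the shape factor k = I/(MR²) = 0.6.
The rolling condition ω = v/R makes the rotational term ½I(v/R)² = ½kMv², so KE_total = ½(1+k)Mv² = (4/5)Mv².
Energy conservation: (4/5)Mv₀² + Mgh = (4/5)Mv², so v² = v₀² + 2gh/(1+k).
v = √(2.92² + 2×9.8×1.13/1.6) = √22.37 ≈ 4.73 m/s.

v ≈ 4.73 m/s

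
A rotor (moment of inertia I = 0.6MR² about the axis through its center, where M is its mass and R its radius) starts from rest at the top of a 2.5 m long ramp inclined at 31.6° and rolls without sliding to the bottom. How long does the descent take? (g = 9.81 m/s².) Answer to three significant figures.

The moment of inertia is 0.6MR², giving k ≡ I/(MR²) = 0.6.
Along the incline Mg sinθ − f = Ma, and torque about the center fR = Iα = kMR²(a/R) gives f = kMa.
Hence a = g sinθ/(1+k) = 9.81×sin31.6°/1.6 = 3.213 m/s².
Starting from rest, L = ½at², so t = √(2L/a) = √(2×2.5/3.213) ≈ 1.25 s.

t ≈ 1.25 s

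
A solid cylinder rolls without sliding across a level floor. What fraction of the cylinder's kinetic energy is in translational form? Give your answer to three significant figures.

fraction ≈ 0.667

The moment of inertia is (1/2)MR², giving k ≡ I/(MR²) = 0.5.
With ω = v/R, KE_trans = ½Mv² and KE_rot = ½Iω² = ½kMv², so KE_total = ½(1+k)Mv².
The translational fraction is therefore 1/(1+k) = 1/1.5 ≈ 0.667.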